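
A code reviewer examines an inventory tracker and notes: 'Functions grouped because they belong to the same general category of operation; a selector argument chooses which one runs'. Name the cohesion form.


Reasoning: Grouped by category of activity, not by data or sequence
Type: Logical cohesion

Logical cohesion


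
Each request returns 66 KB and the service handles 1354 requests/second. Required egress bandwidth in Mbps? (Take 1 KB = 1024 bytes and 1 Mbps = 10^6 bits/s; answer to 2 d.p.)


Formula: Mbps = payload_bytes * RPS * 8 / 1e6
Payload per request = 66 KB = 66 * 1024 = 67584 bytes
Total bytes/sec = 67584 * 1354 = 91508736
Total bits/sec = 91508736 * 8 = 732069888
Mbps = 732069888 / 1e6 = 732.07

732.07 Mbps


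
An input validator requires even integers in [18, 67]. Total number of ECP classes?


Constraint: even integers in [18, 67]
Class 1: x < 18 — out-of-range invalid
Class 2: x in [18,67] but odd — wrong type invalid
Class 3: x in [18,67] and even — valid
Class 4: x > 67 — out-of-range invalid
Total equivalence classes: 4

4 equivalence classes


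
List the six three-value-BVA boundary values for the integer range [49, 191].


Range: [49, 191]
Boundaries: just below min, min, min+1, max-1, max, just above max
Values: [48, 49, 50, 190, 191, 192]

[48, 49, 50, 190, 191, 192]


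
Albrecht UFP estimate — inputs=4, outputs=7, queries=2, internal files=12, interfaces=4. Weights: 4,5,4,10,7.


UFP = EI*4 + EO*5 + EQ*4 + ILF*10 + EIF*7
UFP = 4*4 + 7*5 + 2*4 + 12*10 + 4*7
UFP = 16 + 35 + 8 + 120 + 28
UFP = 207

207


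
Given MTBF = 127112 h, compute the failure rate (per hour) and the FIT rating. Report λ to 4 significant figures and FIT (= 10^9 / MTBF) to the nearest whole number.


Formula: λ = 1 / MTBF; FIT = λ × 1e9 = 1e9 / MTBF
λ = 1 / 127112 ≈ 7.867e-06 failures/hour
FIT = 1e9 / 127112 ≈ 7867 failures per 1e9 hours (nearest whole number)

λ = 7.867e-06 /h, FIT = 7867


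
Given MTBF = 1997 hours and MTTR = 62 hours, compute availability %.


Availability = MTBF / (MTBF + MTTR)
Availability = 1997 / (1997 + 62)
Availability = 1997 / 2059
Availability = 96.9888%

96.9888%


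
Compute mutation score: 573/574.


Mutation score = killed / total * 100
Mutation score = 573 / 574 * 100
Mutation score = 99.83%

99.83%


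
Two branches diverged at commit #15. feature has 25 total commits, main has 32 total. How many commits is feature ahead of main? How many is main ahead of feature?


Common ancestor: commit #15
feature commits after divergence: 25 - 15 = 10
main commits after divergence: 32 - 15 = 17
feature is 10 commits ahead of main
main is 17 commits ahead of feature

feature ahead: 10, main ahead: 17


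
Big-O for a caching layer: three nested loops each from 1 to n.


Reasoning: three levels of nesting over n
Complexity: O(n^3)

O(n^3)


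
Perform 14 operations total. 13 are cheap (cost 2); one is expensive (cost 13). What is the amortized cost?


Formula: Amortized cost = Total cost / Operations
Total cost = (13 * 2) + (1 * 13)
Total cost = 26 + 13 = 39
Amortized = 39 / 14 = 2.7857

2.7857


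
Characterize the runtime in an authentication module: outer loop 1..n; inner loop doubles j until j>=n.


Reasoning: linear outer times logarithmic inner
Complexity: O(n log n)

O(n log n)


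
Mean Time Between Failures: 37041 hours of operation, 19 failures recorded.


Formula: MTBF = Total operating time / Number of failures
MTBF = 37041 / 19
MTBF = 1949.53 hours

1949.53 hours


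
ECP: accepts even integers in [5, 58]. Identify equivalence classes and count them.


Constraint: even integers in [5, 58]
Class 1: x < 5 — out-of-range invalid
Class 2: x in [5,58] but odd — wrong type invalid
Class 3: x in [5,58] and even — valid
Class 4: x > 58 — out-of-range invalid
Total equivalence classes: 4

4 equivalence classes


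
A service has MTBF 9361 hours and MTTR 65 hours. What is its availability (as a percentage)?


Availability = MTBF / (MTBF + MTTR)
Availability = 9361 / (9361 + 65)
Availability = 9361 / 9426
Availability = 99.3104%

99.3104%


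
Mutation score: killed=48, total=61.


Mutation score = killed / total * 100
Mutation score = 48 / 61 * 100
Mutation score = 78.69%

78.69%


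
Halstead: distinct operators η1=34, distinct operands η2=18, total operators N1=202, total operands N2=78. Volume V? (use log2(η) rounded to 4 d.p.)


Formula: V = N * log2(η), where N = N1 + N2 and η = η1 + η2
η = 34 + 18 = 52
N = 202 + 78 = 280
log2(52) ≈ 5.7004
V = 280 * 5.7004 = 1596.11

1596.11


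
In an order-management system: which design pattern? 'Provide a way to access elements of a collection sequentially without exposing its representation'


This matches the Iterator pattern

Iterator


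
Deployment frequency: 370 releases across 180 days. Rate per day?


Formula: deployments per day = releases / days
= 370 / 180
= 2.056 deploys/day
(equivalently, 14.39 deploys/week)

2.056 deploys/day


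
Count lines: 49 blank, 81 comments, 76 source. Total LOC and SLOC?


Total LOC = blank + comment + code
Total LOC = 49 + 81 + 76 = 206
SLOC (source only) = code = 76

Total LOC: 206, SLOC: 76


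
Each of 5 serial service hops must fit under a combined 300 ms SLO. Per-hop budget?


Formula: per_stage = total_budget / stages
per_stage = 300 / 5
per_stage = 60.0 ms

60.0 ms


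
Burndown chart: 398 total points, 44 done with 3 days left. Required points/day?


Formula: Required rate = Remaining points / Days left
Remaining = 398 - 44 = 354 points
Required rate = 354 / 3 = 118.0 points/day

118.0 points/day


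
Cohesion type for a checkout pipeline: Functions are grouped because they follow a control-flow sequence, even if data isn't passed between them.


Reasoning: Grouped by order of execution within a routine, not by data flow
Type: Procedural cohesion

Procedural cohesion


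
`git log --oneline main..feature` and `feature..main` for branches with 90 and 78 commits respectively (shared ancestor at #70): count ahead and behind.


Common ancestor: commit #70
feature commits after divergence: 90 - 70 = 20
main commits after divergence: 78 - 70 = 8
feature is 20 commits ahead of main
main is 8 commits ahead of feature

feature ahead: 20, main ahead: 8


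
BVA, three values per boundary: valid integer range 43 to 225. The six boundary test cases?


Range: [43, 225]
Boundaries: just below min, min, min+1, max-1, max, just above max
Values: [42, 43, 44, 224, 225, 226]

[42, 43, 44, 224, 225, 226]


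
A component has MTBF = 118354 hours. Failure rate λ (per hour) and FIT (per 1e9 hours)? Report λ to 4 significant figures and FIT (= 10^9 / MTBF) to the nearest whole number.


Formula: λ = 1 / MTBF; FIT = λ × 1e9 = 1e9 / MTBF
λ = 1 / 118354 ≈ 8.449e-06 failures/hour
FIT = 1e9 / 118354 ≈ 8449 failures per 1e9 hours (nearest whole number)

λ = 8.449e-06 /h, FIT = 8449


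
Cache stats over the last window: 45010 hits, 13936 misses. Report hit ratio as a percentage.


Formula: hit rate = hits / (hits + misses) * 100
hit rate = 45010 / (45010 + 13936) * 100
hit rate = 45010 / 58946 * 100
hit rate = 76.36%

76.36%


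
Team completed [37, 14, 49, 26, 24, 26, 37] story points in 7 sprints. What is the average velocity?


Formula: Avg velocity = Total points / Number of sprints
Points: [37, 14, 49, 26, 24, 26, 37]
Sum = 37 + 14 + 49 + 26 + 24 + 26 + 37 = 213
Avg velocity = 213 / 7 = 30.43 points/sprint

30.43 points/sprint


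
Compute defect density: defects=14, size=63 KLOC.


Defect density = defects / KLOC
Defect density = 14 / 63
Defect density = 0.222 defects/KLOC

0.222 defects/KLOC


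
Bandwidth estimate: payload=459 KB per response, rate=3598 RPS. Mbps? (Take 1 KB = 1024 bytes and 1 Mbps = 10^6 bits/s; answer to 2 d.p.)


Formula: Mbps = payload_bytes * RPS * 8 / 1e6
Payload per request = 459 KB = 459 * 1024 = 470016 bytes
Total bytes/sec = 470016 * 3598 = 1691117568
Total bits/sec = 1691117568 * 8 = 13528940544
Mbps = 13528940544 / 1e6 = 13528.94

13528.94 Mbps


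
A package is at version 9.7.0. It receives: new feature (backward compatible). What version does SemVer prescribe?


Current: 9.7.0
Change category: 'new feature (backward compatible)' → minor bump
SemVer rule: minor bump → increment MINOR, reset PATCH to 0 (MAJOR unchanged)
New: 9.8.0

9.8.0


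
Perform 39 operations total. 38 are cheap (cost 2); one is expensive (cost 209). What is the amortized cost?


Formula: Amortized cost = Total cost / Operations
Total cost = (38 * 2) + (1 * 209)
Total cost = 76 + 209 = 285
Amortized = 285 / 39 = 7.3077

7.3077


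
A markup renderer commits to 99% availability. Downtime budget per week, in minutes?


Formula: allowed downtime = period * (100 - SLA) / 100
Period (week) = 10080 minutes
Unavailability fraction = (100 - 99.0) / 100
Allowed downtime = 10080 * (100 - 99.0) / 100
Allowed downtime = 100.8 minutes

100.8 minutes


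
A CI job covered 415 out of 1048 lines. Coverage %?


Coverage = covered / total * 100
Coverage = 415 / 1048 * 100
Coverage = 39.6%

39.6%


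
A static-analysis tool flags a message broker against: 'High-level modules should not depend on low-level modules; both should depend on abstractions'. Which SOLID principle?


This describes the Dependency Inversion Principle (DIP)

Dependency Inversion Principle (DIP)


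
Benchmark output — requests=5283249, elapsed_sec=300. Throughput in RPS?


Formula: throughput = requests / seconds
throughput = 5283249 / 300
throughput = 17610.83 requests/second

17610.83 requests/second


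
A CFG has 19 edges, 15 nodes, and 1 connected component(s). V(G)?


Formula: V(G) = E - N + 2P
V(G) = 19 - 15 + 2*1
V(G) = 4 + 2
V(G) = 6

6


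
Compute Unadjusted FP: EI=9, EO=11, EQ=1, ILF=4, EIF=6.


UFP = EI*4 + EO*5 + EQ*4 + ILF*10 + EIF*7
UFP = 9*4 + 11*5 + 1*4 + 4*10 + 6*7
UFP = 36 + 55 + 4 + 40 + 42
UFP = 177

177


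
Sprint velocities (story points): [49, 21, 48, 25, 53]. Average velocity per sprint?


Formula: Avg velocity = Total points / Number of sprints
Points: [49, 21, 48, 25, 53]
Sum = 49 + 21 + 48 + 25 + 53 = 196
Avg velocity = 196 / 5 = 39.2 points/sprint

39.2 points/sprint


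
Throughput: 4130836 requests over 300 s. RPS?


Formula: throughput = requests / seconds
throughput = 4130836 / 300
throughput = 13769.45 requests/second

13769.45 requests/second


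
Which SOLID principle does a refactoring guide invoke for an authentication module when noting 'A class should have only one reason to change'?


This describes the Single Responsibility Principle (SRP)

Single Responsibility Principle (SRP)


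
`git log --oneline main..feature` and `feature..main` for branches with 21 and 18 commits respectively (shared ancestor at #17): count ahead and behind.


Common ancestor: commit #17
feature commits after divergence: 21 - 17 = 4
main commits after divergence: 18 - 17 = 1
feature is 4 commits ahead of main
main is 1 commits ahead of feature

feature ahead: 4, main ahead: 1


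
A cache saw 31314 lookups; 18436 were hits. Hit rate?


Formula: hit rate = hits / (hits + misses) * 100
hit rate = 18436 / (18436 + 12878) * 100
hit rate = 18436 / 31314 * 100
hit rate = 58.87%

58.87%


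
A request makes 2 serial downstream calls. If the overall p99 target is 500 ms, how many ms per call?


Formula: per_stage = total_budget / stages
per_stage = 500 / 2
per_stage = 250.0 ms

250.0 ms


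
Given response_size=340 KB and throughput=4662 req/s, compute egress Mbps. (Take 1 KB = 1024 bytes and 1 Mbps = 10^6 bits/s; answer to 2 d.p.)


Formula: Mbps = payload_bytes * RPS * 8 / 1e6
Payload per request = 340 KB = 340 * 1024 = 348160 bytes
Total bytes/sec = 348160 * 4662 = 1623121920
Total bits/sec = 1623121920 * 8 = 12984975360
Mbps = 12984975360 / 1e6 = 12984.98

12984.98 Mbps


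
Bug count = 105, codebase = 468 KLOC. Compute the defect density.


Defect density = defects / KLOC
Defect density = 105 / 468
Defect density = 0.224 defects/KLOC

0.224 defects/KLOC


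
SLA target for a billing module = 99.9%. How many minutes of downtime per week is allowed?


Formula: allowed downtime = period * (100 - SLA) / 100
Period (week) = 10080 minutes
Unavailability fraction = (100 - 99.9) / 100
Allowed downtime = 10080 * (100 - 99.9) / 100
Allowed downtime = 10.08 minutes

10.08 minutes


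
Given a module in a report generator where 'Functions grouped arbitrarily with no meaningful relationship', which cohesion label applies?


Reasoning: Worst: random grouping
Type: Coincidental cohesion

Coincidental cohesion


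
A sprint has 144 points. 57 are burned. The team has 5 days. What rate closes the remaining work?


Formula: Required rate = Remaining points / Days left
Remaining = 144 - 57 = 87 points
Required rate = 87 / 5 = 17.4 points/day

17.4 points/day


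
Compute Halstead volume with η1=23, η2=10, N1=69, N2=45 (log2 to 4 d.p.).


Formula: V = N * log2(η), where N = N1 + N2 and η = η1 + η2
η = 23 + 10 = 33
N = 69 + 45 = 114
log2(33) ≈ 5.0444
V = 114 * 5.0444 = 575.06

575.06


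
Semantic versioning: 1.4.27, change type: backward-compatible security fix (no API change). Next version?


Current: 1.4.27
Change category: 'backward-compatible security fix (no API change)' → patch bump
SemVer rule: patch bump → increment PATCH (MAJOR and MINOR unchanged)
New: 1.4.28

1.4.28


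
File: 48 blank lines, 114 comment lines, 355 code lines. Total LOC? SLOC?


Total LOC = blank + comment + code
Total LOC = 48 + 114 + 355 = 517
SLOC (source only) = code = 355

Total LOC: 517, SLOC: 355


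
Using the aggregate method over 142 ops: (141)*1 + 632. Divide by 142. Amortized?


Formula: Amortized cost = Total cost / Operations
Total cost = (141 * 1) + (1 * 632)
Total cost = 141 + 632 = 773
Amortized = 773 / 142 = 5.4437

5.4437


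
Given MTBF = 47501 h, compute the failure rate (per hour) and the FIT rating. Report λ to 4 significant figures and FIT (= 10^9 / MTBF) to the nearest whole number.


Formula: λ = 1 / MTBF; FIT = λ × 1e9 = 1e9 / MTBF
λ = 1 / 47501 ≈ 2.105e-05 failures/hour
FIT = 1e9 / 47501 ≈ 21052 failures per 1e9 hours (nearest whole number)

λ = 2.105e-05 /h, FIT = 21052


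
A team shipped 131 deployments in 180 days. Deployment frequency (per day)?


Formula: deployments per day = releases / days
= 131 / 180
= 0.728 deploys/day
(equivalently, 5.09 deploys/week)

0.728 deploys/day


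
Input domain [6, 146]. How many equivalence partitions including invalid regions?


Valid range: [6, 146]
Class 1: x < 6 — invalid
Class 2: 6 ≤ x ≤ 146 — valid
Class 3: x > 146 — invalid
Total equivalence classes: 3

3 equivalence classes


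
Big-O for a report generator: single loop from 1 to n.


Reasoning: one pass through n items
Complexity: O(n)

O(n)


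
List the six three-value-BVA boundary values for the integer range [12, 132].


Range: [12, 132]
Boundaries: just below min, min, min+1, max-1, max, just above max
Values: [11, 12, 13, 131, 132, 133]

[11, 12, 13, 131, 132, 133]


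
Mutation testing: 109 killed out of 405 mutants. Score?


Mutation score = killed / total * 100
Mutation score = 109 / 405 * 100
Mutation score = 26.91%

26.91%


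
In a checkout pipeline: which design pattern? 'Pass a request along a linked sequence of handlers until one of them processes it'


This matches the Chain of Responsibility pattern

Chain of Responsibility


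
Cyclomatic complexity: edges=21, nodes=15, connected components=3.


Formula: V(G) = E - N + 2P
V(G) = 21 - 15 + 2*3
V(G) = 6 + 6
V(G) = 12

12


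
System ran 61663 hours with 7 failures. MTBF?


Formula: MTBF = Total operating time / Number of failures
MTBF = 61663 / 7
MTBF = 8809.0 hours

8809.0 hours


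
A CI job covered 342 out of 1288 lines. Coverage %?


Coverage = covered / total * 100
Coverage = 342 / 1288 * 100
Coverage = 26.55%

26.55%


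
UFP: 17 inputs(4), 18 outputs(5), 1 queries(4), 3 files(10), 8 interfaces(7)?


UFP = EI*4 + EO*5 + EQ*4 + ILF*10 + EIF*7
UFP = 17*4 + 18*5 + 1*4 + 3*10 + 8*7
UFP = 68 + 90 + 4 + 30 + 56
UFP = 248

248


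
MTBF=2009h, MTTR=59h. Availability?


Availability = MTBF / (MTBF + MTTR)
Availability = 2009 / (2009 + 59)
Availability = 2009 / 2068
Availability = 97.147%

97.147%


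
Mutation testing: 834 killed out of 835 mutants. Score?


Mutation score = killed / total * 100
Mutation score = 834 / 835 * 100
Mutation score = 99.88%

99.88%


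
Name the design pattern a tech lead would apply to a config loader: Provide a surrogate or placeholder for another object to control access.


This matches the Proxy pattern

Proxy


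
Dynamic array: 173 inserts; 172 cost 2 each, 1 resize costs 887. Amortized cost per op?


Formula: Amortized cost = Total cost / Operations
Total cost = (172 * 2) + (1 * 887)
Total cost = 344 + 887 = 1231
Amortized = 1231 / 173 = 7.1156

7.1156


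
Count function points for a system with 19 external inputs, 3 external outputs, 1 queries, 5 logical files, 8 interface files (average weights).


UFP = EI*4 + EO*5 + EQ*4 + ILF*10 + EIF*7
UFP = 19*4 + 3*5 + 1*4 + 5*10 + 8*7
UFP = 76 + 15 + 4 + 50 + 56
UFP = 201

201


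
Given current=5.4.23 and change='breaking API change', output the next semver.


Current: 5.4.23
Change category: 'breaking API change' → major bump
SemVer rule: major bump → increment MAJOR, reset MINOR and PATCH to 0
New: 6.0.0

6.0.0


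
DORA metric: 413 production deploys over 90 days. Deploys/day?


Formula: deployments per day = releases / days
= 413 / 90
= 4.589 deploys/day
(equivalently, 32.12 deploys/week)

4.589 deploys/day


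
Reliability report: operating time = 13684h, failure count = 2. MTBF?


Formula: MTBF = Total operating time / Number of failures
MTBF = 13684 / 2
MTBF = 6842.0 hours

6842.0 hours


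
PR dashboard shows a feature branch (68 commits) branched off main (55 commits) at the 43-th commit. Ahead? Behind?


Common ancestor: commit #43
feature commits after divergence: 68 - 43 = 25
main commits after divergence: 55 - 43 = 12
feature is 25 commits ahead of main
main is 12 commits ahead of feature

feature ahead: 25, main ahead: 12


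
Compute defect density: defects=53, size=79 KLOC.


Defect density = defects / KLOC
Defect density = 53 / 79
Defect density = 0.671 defects/KLOC

0.671 defects/KLOC


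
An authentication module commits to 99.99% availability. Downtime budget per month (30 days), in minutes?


Formula: allowed downtime = period * (100 - SLA) / 100
Period (month (30 days)) = 43200 minutes
Unavailability fraction = (100 - 99.99) / 100
Allowed downtime = 43200 * (100 - 99.99) / 100
Allowed downtime = 4.32 minutes

4.32 minutes


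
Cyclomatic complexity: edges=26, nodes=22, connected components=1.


Formula: V(G) = E - N + 2P
V(G) = 26 - 22 + 2*1
V(G) = 4 + 2
V(G) = 6

6


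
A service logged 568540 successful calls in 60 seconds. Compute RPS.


Formula: throughput = requests / seconds
throughput = 568540 / 60
throughput = 9475.67 requests/second

9475.67 requests/second


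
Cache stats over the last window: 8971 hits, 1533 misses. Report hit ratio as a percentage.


Formula: hit rate = hits / (hits + misses) * 100
hit rate = 8971 / (8971 + 1533) * 100
hit rate = 8971 / 10504 * 100
hit rate = 85.41%

85.41%


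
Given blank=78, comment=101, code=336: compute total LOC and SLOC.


Total LOC = blank + comment + code
Total LOC = 78 + 101 + 336 = 515
SLOC (source only) = code = 336

Total LOC: 515, SLOC: 336


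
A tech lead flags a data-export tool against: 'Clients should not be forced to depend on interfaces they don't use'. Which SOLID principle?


This describes the Interface Segregation Principle (ISP)

Interface Segregation Principle (ISP)


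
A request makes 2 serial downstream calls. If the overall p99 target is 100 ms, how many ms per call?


Formula: per_stage = total_budget / stages
per_stage = 100 / 2
per_stage = 50.0 ms

50.0 ms


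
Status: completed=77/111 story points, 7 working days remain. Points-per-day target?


Formula: Required rate = Remaining points / Days left
Remaining = 111 - 77 = 34 points
Required rate = 34 / 7 = 4.86 points/day

4.86 points/day


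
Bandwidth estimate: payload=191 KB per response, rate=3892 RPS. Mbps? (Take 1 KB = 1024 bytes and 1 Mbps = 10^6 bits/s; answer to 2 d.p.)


Formula: Mbps = payload_bytes * RPS * 8 / 1e6
Payload per request = 191 KB = 191 * 1024 = 195584 bytes
Total bytes/sec = 195584 * 3892 = 761212928
Total bits/sec = 761212928 * 8 = 6089703424
Mbps = 6089703424 / 1e6 = 6089.7

6089.7 Mbps


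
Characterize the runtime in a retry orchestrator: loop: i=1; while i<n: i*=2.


Reasoning: i doubles each step so iterations are log2(n)
Complexity: O(log n)

O(log n)


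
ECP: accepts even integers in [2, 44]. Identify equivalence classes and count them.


Constraint: even integers in [2, 44]
Class 1: x < 2 — out-of-range invalid
Class 2: x in [2,44] but odd — wrong type invalid
Class 3: x in [2,44] and even — valid
Class 4: x > 44 — out-of-range invalid
Total equivalence classes: 4

4 equivalence classes


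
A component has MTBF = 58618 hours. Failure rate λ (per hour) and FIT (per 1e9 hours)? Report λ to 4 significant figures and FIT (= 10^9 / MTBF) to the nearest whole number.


Formula: λ = 1 / MTBF; FIT = λ × 1e9 = 1e9 / MTBF
λ = 1 / 58618 ≈ 1.706e-05 failures/hour
FIT = 1e9 / 58618 ≈ 17060 failures per 1e9 hours (nearest whole number)

λ = 1.706e-05 /h, FIT = 17060


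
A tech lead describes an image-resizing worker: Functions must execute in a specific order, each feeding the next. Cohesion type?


Reasoning: Output of one is input to next
Type: Sequential cohesion

Sequential cohesion


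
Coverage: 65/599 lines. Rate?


Coverage = covered / total * 100
Coverage = 65 / 599 * 100
Coverage = 10.85%

10.85%


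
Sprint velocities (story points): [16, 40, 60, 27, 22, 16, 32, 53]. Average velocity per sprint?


Formula: Avg velocity = Total points / Number of sprints
Points: [16, 40, 60, 27, 22, 16, 32, 53]
Sum = 16 + 40 + 60 + 27 + 22 + 16 + 32 + 53 = 266
Avg velocity = 266 / 8 = 33.25 points/sprint

33.25 points/sprint


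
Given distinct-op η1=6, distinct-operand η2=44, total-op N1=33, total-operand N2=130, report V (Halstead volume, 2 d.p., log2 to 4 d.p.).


Formula: V = N * log2(η), where N = N1 + N2 and η = η1 + η2
η = 6 + 44 = 50
N = 33 + 130 = 163
log2(50) ≈ 5.6439
V = 163 * 5.6439 = 919.96

919.96


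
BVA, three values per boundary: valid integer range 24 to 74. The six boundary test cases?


Range: [24, 74]
Boundaries: just below min, min, min+1, max-1, max, just above max
Values: [23, 24, 25, 73, 74, 75]

[23, 24, 25, 73, 74, 75]


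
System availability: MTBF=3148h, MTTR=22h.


Availability = MTBF / (MTBF + MTTR)
Availability = 3148 / (3148 + 22)
Availability = 3148 / 3170
Availability = 99.306%

99.306%


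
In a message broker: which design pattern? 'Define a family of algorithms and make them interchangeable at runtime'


This matches the Strategy pattern

Strategy


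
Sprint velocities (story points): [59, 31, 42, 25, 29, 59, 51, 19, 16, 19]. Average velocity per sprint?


Formula: Avg velocity = Total points / Number of sprints
Points: [59, 31, 42, 25, 29, 59, 51, 19, 16, 19]
Sum = 59 + 31 + 42 + 25 + 29 + 59 + 51 + 19 + 16 + 19 = 350
Avg velocity = 350 / 10 = 35.0 points/sprint

35.0 points/sprint


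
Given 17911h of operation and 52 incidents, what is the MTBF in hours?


Formula: MTBF = Total operating time / Number of failures
MTBF = 17911 / 52
MTBF = 344.44 hours

344.44 hours


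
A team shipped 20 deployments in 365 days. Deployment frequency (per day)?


Formula: deployments per day = releases / days
= 20 / 365
= 0.055 deploys/day
(equivalently, 0.38 deploys/week)

0.055 deploys/day


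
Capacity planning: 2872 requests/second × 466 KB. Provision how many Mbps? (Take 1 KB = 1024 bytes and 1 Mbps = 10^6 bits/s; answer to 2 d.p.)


Formula: Mbps = payload_bytes * RPS * 8 / 1e6
Payload per request = 466 KB = 466 * 1024 = 477184 bytes
Total bytes/sec = 477184 * 2872 = 1370472448
Total bits/sec = 1370472448 * 8 = 10963779584
Mbps = 10963779584 / 1e6 = 10963.78

10963.78 Mbps


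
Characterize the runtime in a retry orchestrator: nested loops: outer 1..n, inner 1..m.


Reasoning: product of independent bounds
Complexity: O(n*m)

O(n*m)


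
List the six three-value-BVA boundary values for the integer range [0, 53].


Range: [0, 53]
Boundaries: just below min, min, min+1, max-1, max, just above max
Values: [-1, 0, 1, 52, 53, 54]

[-1, 0, 1, 52, 53, 54]


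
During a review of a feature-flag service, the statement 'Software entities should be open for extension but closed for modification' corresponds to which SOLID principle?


This describes the Open/Closed Principle (OCP)

Open/Closed Principle (OCP)


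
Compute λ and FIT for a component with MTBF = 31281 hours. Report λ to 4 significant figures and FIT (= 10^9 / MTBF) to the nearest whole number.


Formula: λ = 1 / MTBF; FIT = λ × 1e9 = 1e9 / MTBF
λ = 1 / 31281 ≈ 3.197e-05 failures/hour
FIT = 1e9 / 31281 ≈ 31968 failures per 1e9 hours (nearest whole number)

λ = 3.197e-05 /h, FIT = 31968


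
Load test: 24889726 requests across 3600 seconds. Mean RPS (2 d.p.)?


Formula: throughput = requests / seconds
throughput = 24889726 / 3600
throughput = 6913.81 requests/second

6913.81 requests/second


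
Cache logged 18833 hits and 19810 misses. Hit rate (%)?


Formula: hit rate = hits / (hits + misses) * 100
hit rate = 18833 / (18833 + 19810) * 100
hit rate = 18833 / 38643 * 100
hit rate = 48.74%

48.74%


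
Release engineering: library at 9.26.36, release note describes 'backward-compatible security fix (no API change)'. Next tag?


Current: 9.26.36
Change category: 'backward-compatible security fix (no API change)' → patch bump
SemVer rule: patch bump → increment PATCH (MAJOR and MINOR unchanged)
New: 9.26.37

9.26.37


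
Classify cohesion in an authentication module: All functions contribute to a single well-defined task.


Reasoning: Best: single purpose
Type: Functional cohesion

Functional cohesion


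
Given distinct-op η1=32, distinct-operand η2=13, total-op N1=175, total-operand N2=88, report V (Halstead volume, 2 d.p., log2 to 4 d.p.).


Formula: V = N * log2(η), where N = N1 + N2 and η = η1 + η2
η = 32 + 13 = 45
N = 175 + 88 = 263
log2(45) ≈ 5.4919
V = 263 * 5.4919 = 1444.37

1444.37


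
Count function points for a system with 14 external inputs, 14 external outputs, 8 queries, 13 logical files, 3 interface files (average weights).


UFP = EI*4 + EO*5 + EQ*4 + ILF*10 + EIF*7
UFP = 14*4 + 14*5 + 8*4 + 13*10 + 3*7
UFP = 56 + 70 + 32 + 130 + 21
UFP = 309

309


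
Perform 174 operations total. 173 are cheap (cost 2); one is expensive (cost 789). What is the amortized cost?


Formula: Amortized cost = Total cost / Operations
Total cost = (173 * 2) + (1 * 789)
Total cost = 346 + 789 = 1135
Amortized = 1135 / 174 = 6.523

6.523


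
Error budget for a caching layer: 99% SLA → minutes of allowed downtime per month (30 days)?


Formula: allowed downtime = period * (100 - SLA) / 100
Period (month (30 days)) = 43200 minutes
Unavailability fraction = (100 - 99.0) / 100
Allowed downtime = 43200 * (100 - 99.0) / 100
Allowed downtime = 432.0 minutes

432.0 minutes


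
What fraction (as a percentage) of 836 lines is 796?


Coverage = covered / total * 100
Coverage = 796 / 836 * 100
Coverage = 95.22%

95.22%


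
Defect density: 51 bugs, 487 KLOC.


Defect density = defects / KLOC
Defect density = 51 / 487
Defect density = 0.105 defects/KLOC

0.105 defects/KLOC


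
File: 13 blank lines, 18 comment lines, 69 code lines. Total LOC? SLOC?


Total LOC = blank + comment + code
Total LOC = 13 + 18 + 69 = 100
SLOC (source only) = code = 69

Total LOC: 100, SLOC: 69


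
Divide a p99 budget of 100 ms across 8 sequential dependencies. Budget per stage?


Formula: per_stage = total_budget / stages
per_stage = 100 / 8
per_stage = 12.5 ms

12.5 ms


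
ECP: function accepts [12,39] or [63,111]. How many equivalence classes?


Valid ranges: [12,39] and [63,111]
Class 1: x < 12 — invalid
Class 2: 12 ≤ x ≤ 39 — valid
Class 3: 39 < x < 63 — invalid (gap between ranges)
Class 4: 63 ≤ x ≤ 111 — valid
Class 5: x > 111 — invalid
Total equivalence classes: 5

5 equivalence classes


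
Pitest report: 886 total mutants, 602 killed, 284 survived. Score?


Mutation score = killed / total * 100
Mutation score = 602 / 886 * 100
Mutation score = 67.95%

67.95%


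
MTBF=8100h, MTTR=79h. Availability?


Availability = MTBF / (MTBF + MTTR)
Availability = 8100 / (8100 + 79)
Availability = 8100 / 8179
Availability = 99.0341%

99.0341%


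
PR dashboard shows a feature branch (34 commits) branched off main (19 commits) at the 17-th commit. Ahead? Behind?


Common ancestor: commit #17
feature commits after divergence: 34 - 17 = 17
main commits after divergence: 19 - 17 = 2
feature is 17 commits ahead of main
main is 2 commits ahead of feature

feature ahead: 17, main ahead: 2


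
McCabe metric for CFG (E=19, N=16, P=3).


Formula: V(G) = E - N + 2P
V(G) = 19 - 16 + 2*3
V(G) = 3 + 6
V(G) = 9

9


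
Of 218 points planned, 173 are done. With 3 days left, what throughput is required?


Formula: Required rate = Remaining points / Days left
Remaining = 218 - 173 = 45 points
Required rate = 45 / 3 = 15.0 points/day

15.0 points/day


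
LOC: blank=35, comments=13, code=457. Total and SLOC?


Total LOC = blank + comment + code
Total LOC = 35 + 13 + 457 = 505
SLOC (source only) = code = 457

Total LOC: 505, SLOC: 457


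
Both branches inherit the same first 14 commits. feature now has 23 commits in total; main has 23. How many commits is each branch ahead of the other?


Common ancestor: commit #14
feature commits after divergence: 23 - 14 = 9
main commits after divergence: 23 - 14 = 9
feature is 9 commits ahead of main
main is 9 commits ahead of feature

feature ahead: 9, main ahead: 9


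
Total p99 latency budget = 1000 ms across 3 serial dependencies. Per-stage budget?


Formula: per_stage = total_budget / stages
per_stage = 1000 / 3
per_stage = 333.33 ms

333.33 ms


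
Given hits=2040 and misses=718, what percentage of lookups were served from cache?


Formula: hit rate = hits / (hits + misses) * 100
hit rate = 2040 / (2040 + 718) * 100
hit rate = 2040 / 2758 * 100
hit rate = 73.97%

73.97%


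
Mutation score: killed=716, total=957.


Mutation score = killed / total * 100
Mutation score = 716 / 957 * 100
Mutation score = 74.82%

74.82%


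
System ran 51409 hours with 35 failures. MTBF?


Formula: MTBF = Total operating time / Number of failures
MTBF = 51409 / 35
MTBF = 1468.83 hours

1468.83 hours


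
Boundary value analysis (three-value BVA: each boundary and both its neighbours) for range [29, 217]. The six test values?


Range: [29, 217]
Boundaries: just below min, min, min+1, max-1, max, just above max
Values: [28, 29, 30, 216, 217, 218]

[28, 29, 30, 216, 217, 218]


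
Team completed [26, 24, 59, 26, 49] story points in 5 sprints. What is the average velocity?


Formula: Avg velocity = Total points / Number of sprints
Points: [26, 24, 59, 26, 49]
Sum = 26 + 24 + 59 + 26 + 49 = 184
Avg velocity = 184 / 5 = 36.8 points/sprint

36.8 points/sprint


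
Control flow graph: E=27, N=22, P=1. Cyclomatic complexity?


Formula: V(G) = E - N + 2P
V(G) = 27 - 22 + 2*1
V(G) = 5 + 2
V(G) = 7

7


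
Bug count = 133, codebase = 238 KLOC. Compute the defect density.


Defect density = defects / KLOC
Defect density = 133 / 238
Defect density = 0.559 defects/KLOC

0.559 defects/KLOC


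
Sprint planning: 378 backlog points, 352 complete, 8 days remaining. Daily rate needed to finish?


Formula: Required rate = Remaining points / Days left
Remaining = 378 - 352 = 26 points
Required rate = 26 / 8 = 3.25 points/day

3.25 points/day


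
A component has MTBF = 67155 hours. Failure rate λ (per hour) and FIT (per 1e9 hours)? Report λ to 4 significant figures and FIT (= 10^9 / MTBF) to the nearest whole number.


Formula: λ = 1 / MTBF; FIT = λ × 1e9 = 1e9 / MTBF
λ = 1 / 67155 ≈ 1.489e-05 failures/hour
FIT = 1e9 / 67155 ≈ 14891 failures per 1e9 hours (nearest whole number)

λ = 1.489e-05 /h, FIT = 14891


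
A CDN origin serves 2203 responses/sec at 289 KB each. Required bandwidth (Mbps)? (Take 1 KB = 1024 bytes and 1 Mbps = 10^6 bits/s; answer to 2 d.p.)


Formula: Mbps = payload_bytes * RPS * 8 / 1e6
Payload per request = 289 KB = 289 * 1024 = 295936 bytes
Total bytes/sec = 295936 * 2203 = 651947008
Total bits/sec = 651947008 * 8 = 5215576064
Mbps = 5215576064 / 1e6 = 5215.58

5215.58 Mbps


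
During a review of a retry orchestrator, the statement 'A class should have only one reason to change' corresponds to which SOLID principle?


This describes the Single Responsibility Principle (SRP)

Single Responsibility Principle (SRP)


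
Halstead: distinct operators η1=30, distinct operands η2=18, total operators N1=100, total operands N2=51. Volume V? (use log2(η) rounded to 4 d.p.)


Formula: V = N * log2(η), where N = N1 + N2 and η = η1 + η2
η = 30 + 18 = 48
N = 100 + 51 = 151
log2(48) ≈ 5.5850
V = 151 * 5.5850 = 843.34

843.34


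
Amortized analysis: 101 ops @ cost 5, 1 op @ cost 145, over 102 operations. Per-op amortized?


Formula: Amortized cost = Total cost / Operations
Total cost = (101 * 5) + (1 * 145)
Total cost = 505 + 145 = 650
Amortized = 650 / 102 = 6.3725

6.3725


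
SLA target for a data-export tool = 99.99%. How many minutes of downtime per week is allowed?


Formula: allowed downtime = period * (100 - SLA) / 100
Period (week) = 10080 minutes
Unavailability fraction = (100 - 99.99) / 100
Allowed downtime = 10080 * (100 - 99.99) / 100
Allowed downtime = 1.008 minutes

1.008 minutes


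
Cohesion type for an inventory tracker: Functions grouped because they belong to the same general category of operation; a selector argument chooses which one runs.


Reasoning: Grouped by category of activity, not by data or sequence
Type: Logical cohesion

Logical cohesion


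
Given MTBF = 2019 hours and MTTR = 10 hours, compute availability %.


Availability = MTBF / (MTBF + MTTR)
Availability = 2019 / (2019 + 10)
Availability = 2019 / 2029
Availability = 99.5071%

99.5071%


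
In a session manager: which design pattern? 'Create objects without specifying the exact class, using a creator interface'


This matches the Factory Method pattern

Factory Method


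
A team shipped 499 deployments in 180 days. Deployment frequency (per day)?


Formula: deployments per day = releases / days
= 499 / 180
= 2.772 deploys/day
(equivalently, 19.41 deploys/week)

2.772 deploys/day


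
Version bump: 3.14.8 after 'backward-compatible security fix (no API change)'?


Current: 3.14.8
Change category: 'backward-compatible security fix (no API change)' → patch bump
SemVer rule: patch bump → increment PATCH (MAJOR and MINOR unchanged)
New: 3.14.9

3.14.9


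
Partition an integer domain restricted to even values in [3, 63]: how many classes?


Constraint: even integers in [3, 63]
Class 1: x < 3 — out-of-range invalid
Class 2: x in [3,63] but odd — wrong type invalid
Class 3: x in [3,63] and even — valid
Class 4: x > 63 — out-of-range invalid
Total equivalence classes: 4

4 equivalence classes


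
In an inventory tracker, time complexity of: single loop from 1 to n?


Reasoning: one pass through n items
Complexity: O(n)

O(n)


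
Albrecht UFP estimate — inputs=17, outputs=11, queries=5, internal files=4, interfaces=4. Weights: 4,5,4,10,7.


UFP = EI*4 + EO*5 + EQ*4 + ILF*10 + EIF*7
UFP = 17*4 + 11*5 + 5*4 + 4*10 + 4*7
UFP = 68 + 55 + 20 + 40 + 28
UFP = 211

211


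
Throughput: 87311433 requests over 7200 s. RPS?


Formula: throughput = requests / seconds
throughput = 87311433 / 7200
throughput = 12126.59 requests/second

12126.59 requests/second


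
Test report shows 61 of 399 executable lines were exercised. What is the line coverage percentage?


Coverage = covered / total * 100
Coverage = 61 / 399 * 100
Coverage = 15.29%

15.29%


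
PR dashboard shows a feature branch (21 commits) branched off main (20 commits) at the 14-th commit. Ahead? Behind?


Common ancestor: commit #14
feature commits after divergence: 21 - 14 = 7
main commits after divergence: 20 - 14 = 6
feature is 7 commits ahead of main
main is 6 commits ahead of feature

feature ahead: 7, main ahead: 6


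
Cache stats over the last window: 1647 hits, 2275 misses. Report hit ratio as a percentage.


Formula: hit rate = hits / (hits + misses) * 100
hit rate = 1647 / (1647 + 2275) * 100
hit rate = 1647 / 3922 * 100
hit rate = 41.99%

41.99%


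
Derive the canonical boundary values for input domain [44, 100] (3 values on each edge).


Range: [44, 100]
Boundaries: just below min, min, min+1, max-1, max, just above max
Values: [43, 44, 45, 99, 100, 101]

[43, 44, 45, 99, 100, 101]


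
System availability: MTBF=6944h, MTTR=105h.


Availability = MTBF / (MTBF + MTTR)
Availability = 6944 / (6944 + 105)
Availability = 6944 / 7049
Availability = 98.5104%

98.5104%


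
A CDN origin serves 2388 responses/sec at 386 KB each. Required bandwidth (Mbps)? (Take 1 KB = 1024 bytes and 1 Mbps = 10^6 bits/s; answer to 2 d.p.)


Formula: Mbps = payload_bytes * RPS * 8 / 1e6
Payload per request = 386 KB = 386 * 1024 = 395264 bytes
Total bytes/sec = 395264 * 2388 = 943890432
Total bits/sec = 943890432 * 8 = 7551123456
Mbps = 7551123456 / 1e6 = 7551.12

7551.12 Mbps


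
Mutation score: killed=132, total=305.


Mutation score = killed / total * 100
Mutation score = 132 / 305 * 100
Mutation score = 43.28%

43.28%


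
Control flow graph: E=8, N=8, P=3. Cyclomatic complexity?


Formula: V(G) = E - N + 2P
V(G) = 8 - 8 + 2*3
V(G) = 0 + 6
V(G) = 6

6


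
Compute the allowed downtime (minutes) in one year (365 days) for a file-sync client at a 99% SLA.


Formula: allowed downtime = period * (100 - SLA) / 100
Period (year (365 days)) = 525600 minutes
Unavailability fraction = (100 - 99.0) / 100
Allowed downtime = 525600 * (100 - 99.0) / 100
Allowed downtime = 5256.0 minutes

5256.0 minutes


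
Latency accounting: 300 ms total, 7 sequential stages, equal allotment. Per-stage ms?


Formula: per_stage = total_budget / stages
per_stage = 300 / 7
per_stage = 42.86 ms

42.86 ms


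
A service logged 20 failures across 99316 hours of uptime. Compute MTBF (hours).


Formula: MTBF = Total operating time / Number of failures
MTBF = 99316 / 20
MTBF = 4965.8 hours

4965.8 hours


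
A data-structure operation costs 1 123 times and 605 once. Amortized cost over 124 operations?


Formula: Amortized cost = Total cost / Operations
Total cost = (123 * 1) + (1 * 605)
Total cost = 123 + 605 = 728
Amortized = 728 / 124 = 5.871

5.871


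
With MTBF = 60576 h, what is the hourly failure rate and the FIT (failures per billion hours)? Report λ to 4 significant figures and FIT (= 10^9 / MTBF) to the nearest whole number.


Formula: λ = 1 / MTBF; FIT = λ × 1e9 = 1e9 / MTBF
λ = 1 / 60576 ≈ 1.651e-05 failures/hour
FIT = 1e9 / 60576 ≈ 16508 failures per 1e9 hours (nearest whole number)

λ = 1.651e-05 /h, FIT = 16508


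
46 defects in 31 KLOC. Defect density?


Defect density = defects / KLOC
Defect density = 46 / 31
Defect density = 1.484 defects/KLOC

1.484 defects/KLOC
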